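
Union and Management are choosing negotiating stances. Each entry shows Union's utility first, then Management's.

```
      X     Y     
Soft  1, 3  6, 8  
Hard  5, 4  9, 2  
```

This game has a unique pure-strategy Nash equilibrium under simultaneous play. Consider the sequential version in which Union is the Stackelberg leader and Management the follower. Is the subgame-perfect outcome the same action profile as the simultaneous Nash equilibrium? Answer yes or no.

no

Backward induction with Union moving first.
- Soft: Management compares 3, 8 and picks Y; Union would get 6.
- Hard: Management compares 4, 2 and picks X; Union would get 5.
Maximizing over 6, 5, Union chooses Soft. Subgame-perfect outcome: (Soft, Y) with payoffs (6, 8).
Now find the simultaneous Nash equilibrium.
Union's best replies: X→Hard; Y→Hard.
Management's best replies: Soft→Y; Hard→X.
The unique mutual best reply is (Hard, X), giving (5, 4).
Sequential outcome (Soft, Y) differs from the Nash profile (Hard, X).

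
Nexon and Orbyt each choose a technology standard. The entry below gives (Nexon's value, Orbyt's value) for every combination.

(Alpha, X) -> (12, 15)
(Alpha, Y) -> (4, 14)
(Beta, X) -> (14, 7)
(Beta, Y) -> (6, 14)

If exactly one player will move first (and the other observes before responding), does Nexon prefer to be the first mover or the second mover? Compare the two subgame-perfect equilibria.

first

If Nexon leads: Orbyt's best replies are Alpha→X, Beta→Y; Nexon's induced payoffs 12, 6; outcome (Alpha, X), payoffs (12, 15).
If Orbyt leads: Nexon's best replies are X→Beta, Y→Beta; Orbyt's induced payoffs 7, 14; outcome (Beta, Y), payoffs (6, 14).
Nexon gets 12 moving first and 6 moving second, so Nexon prefers to move first.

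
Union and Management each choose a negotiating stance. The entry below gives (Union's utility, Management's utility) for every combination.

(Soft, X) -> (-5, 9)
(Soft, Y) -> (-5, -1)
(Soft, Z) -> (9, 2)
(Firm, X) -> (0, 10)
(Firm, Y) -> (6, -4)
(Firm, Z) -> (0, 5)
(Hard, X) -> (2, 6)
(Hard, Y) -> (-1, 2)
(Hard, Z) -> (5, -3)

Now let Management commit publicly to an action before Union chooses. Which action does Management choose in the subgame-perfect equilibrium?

X

Work backward from Union's decision.
- X → Union plays Hard (best of -5, 0, 2); Management gets 6.
- Y → Union plays Firm (best of -5, 6, -1); Management gets -4.
- Z → Union plays Soft (best of 9, 0, 5); Management gets 2.
Management's induced payoffs are 6, -4, 2, so Management commits to X. Subgame-perfect outcome: (Hard, X) with payoffs (2, 6).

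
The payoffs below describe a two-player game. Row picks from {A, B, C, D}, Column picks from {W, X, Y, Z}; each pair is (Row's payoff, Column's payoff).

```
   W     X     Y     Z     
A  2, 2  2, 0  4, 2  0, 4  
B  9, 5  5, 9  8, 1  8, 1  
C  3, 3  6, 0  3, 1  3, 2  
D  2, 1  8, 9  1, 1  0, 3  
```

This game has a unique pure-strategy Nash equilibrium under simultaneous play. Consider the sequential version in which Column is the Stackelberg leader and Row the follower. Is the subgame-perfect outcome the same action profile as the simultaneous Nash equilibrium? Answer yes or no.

Work backward from Row's decision.
- W: Row compares 2, 9, 3, 2 and picks B; Column would get 5.
- X: Row compares 2, 5, 6, 8 and picks D; Column would get 9.
- Y: Row compares 4, 8, 3, 1 and picks B; Column would get 1.
- Z: Row compares 0, 8, 3, 0 and picks B; Column would get 1.
Maximizing over 5, 9, 1, 1, Column chooses X. Subgame-perfect outcome: (D, X) with payoffs (8, 9).
For the simultaneous game, intersect best replies.
Row's best replies: W→B; X→D; Y→B; Z→B.
Column's best replies: A→Z; B→X; C→W; D→X.
Only (D, X) has each player best-responding; Nash payoffs (8, 9).
Sequential outcome (D, X) coincides with the Nash profile (D, X).

yes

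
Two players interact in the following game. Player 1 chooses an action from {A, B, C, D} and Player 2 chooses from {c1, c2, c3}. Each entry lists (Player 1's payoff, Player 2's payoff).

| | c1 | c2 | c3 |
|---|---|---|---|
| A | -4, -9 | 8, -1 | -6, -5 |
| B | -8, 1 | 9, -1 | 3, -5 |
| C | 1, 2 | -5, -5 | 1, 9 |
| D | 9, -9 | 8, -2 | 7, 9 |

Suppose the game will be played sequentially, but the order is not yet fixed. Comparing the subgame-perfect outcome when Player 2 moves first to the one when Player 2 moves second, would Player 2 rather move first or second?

If Player 1 leads: Player 2's best replies are A→c2, B→c1, C→c3, D→c3; Player 1's induced payoffs 8, -8, 1, 7; outcome (A, c2), payoffs (8, -1).
If Player 2 leads: Player 1's best replies are c1→D, c2→B, c3→D; Player 2's induced payoffs -9, -1, 9; outcome (D, c3), payoffs (7, 9).
Player 2 gets 9 moving first and -1 moving second, so Player 2 prefers to move first.

first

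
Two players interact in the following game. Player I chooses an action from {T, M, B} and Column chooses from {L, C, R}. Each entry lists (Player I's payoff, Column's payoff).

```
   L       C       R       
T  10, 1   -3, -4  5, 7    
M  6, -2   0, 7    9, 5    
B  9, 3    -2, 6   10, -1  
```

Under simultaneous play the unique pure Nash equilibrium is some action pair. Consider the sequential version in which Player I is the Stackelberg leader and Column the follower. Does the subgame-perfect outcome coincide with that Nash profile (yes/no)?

no

Column best-responds to each possible Player I move:
- T → Column plays R (best of 1, -4, 7); Player I gets 5.
- M → Column plays C (best of -2, 7, 5); Player I gets 0.
- B → Column plays C (best of 3, 6, -1); Player I gets -2.
Among 5, 0, -2, the best is 5 at T. Subgame-perfect outcome: (T, R) with payoffs (5, 7).
For the simultaneous game, intersect best replies.
Player I's best replies: L→T; C→M; R→B.
Column's best replies: T→R; M→C; B→C.
The unique mutual best reply is (M, C), giving (0, 7).
Sequential outcome (T, R) differs from the Nash profile (M, C).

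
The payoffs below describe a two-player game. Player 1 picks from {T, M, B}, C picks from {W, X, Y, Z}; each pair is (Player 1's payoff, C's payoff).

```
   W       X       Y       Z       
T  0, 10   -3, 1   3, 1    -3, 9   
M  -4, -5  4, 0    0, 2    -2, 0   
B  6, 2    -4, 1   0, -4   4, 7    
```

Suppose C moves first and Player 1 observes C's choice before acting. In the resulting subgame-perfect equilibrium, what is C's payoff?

Backward induction with C moving first.
- W: Player 1 compares 0, -4, 6 and picks B; C would get 2.
- X: Player 1 compares -3, 4, -4 and picks M; C would get 0.
- Y: Player 1 compares 3, 0, 0 and picks T; C would get 1.
- Z: Player 1 compares -3, -2, 4 and picks B; C would get 7.
Maximizing over 2, 0, 1, 7, C chooses Z. Subgame-perfect outcome: (B, Z) with payoffs (4, 7).

7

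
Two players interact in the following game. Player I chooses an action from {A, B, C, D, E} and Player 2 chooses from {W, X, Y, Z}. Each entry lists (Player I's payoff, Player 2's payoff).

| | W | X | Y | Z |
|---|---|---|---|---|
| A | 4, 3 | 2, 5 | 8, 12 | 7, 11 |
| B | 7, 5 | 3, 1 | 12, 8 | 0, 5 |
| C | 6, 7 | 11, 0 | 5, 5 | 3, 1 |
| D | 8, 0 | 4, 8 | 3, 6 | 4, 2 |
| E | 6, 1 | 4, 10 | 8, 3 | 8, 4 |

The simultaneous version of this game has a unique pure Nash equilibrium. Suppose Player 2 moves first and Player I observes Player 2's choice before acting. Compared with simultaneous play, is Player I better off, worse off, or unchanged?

unchanged

Solve by backward induction (Player 2 leads).
- W: Player I compares 4, 7, 6, 8, 6 and picks D; Player 2 would get 0.
- X: Player I compares 2, 3, 11, 4, 4 and picks C; Player 2 would get 0.
- Y: Player I compares 8, 12, 5, 3, 8 and picks B; Player 2 would get 8.
- Z: Player I compares 7, 0, 3, 4, 8 and picks E; Player 2 would get 4.
Maximizing over 0, 0, 8, 4, Player 2 chooses Y. Subgame-perfect outcome: (B, Y) with payoffs (12, 8).
For the simultaneous game, intersect best replies.
Player I's best replies: W→D; X→C; Y→B; Z→E.
Player 2's best replies: A→Y; B→Y; C→W; D→X; E→X.
The unique mutual best reply is (B, Y), giving (12, 8).
Player I earns 12 sequentially versus 12 at the Nash outcome: unchanged.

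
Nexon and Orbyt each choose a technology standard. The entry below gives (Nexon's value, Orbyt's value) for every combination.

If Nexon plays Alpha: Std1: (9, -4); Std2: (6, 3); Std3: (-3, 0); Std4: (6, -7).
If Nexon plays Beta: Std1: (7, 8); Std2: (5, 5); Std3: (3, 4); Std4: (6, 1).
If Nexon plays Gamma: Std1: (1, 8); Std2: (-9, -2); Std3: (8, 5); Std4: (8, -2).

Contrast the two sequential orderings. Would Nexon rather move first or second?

second

If Nexon leads: Orbyt's best replies are Alpha→Std2, Beta→Std1, Gamma→Std1; Nexon's induced payoffs 6, 7, 1; outcome (Beta, Std1), payoffs (7, 8).
If Orbyt leads: Nexon's best replies are Std1→Alpha, Std2→Alpha, Std3→Gamma, Std4→Gamma; Orbyt's induced payoffs -4, 3, 5, -2; outcome (Gamma, Std3), payoffs (8, 5).
Nexon gets 7 moving first and 8 moving second, so Nexon prefers to move second.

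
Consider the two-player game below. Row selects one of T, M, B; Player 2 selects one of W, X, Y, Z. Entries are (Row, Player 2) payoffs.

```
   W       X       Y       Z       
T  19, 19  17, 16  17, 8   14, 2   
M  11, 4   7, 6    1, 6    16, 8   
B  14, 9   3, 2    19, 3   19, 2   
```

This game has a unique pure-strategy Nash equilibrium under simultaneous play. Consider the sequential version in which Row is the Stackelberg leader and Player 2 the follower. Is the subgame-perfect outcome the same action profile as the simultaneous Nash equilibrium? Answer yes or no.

Work backward from Player 2's decision.
- T: BR = W, leader payoff 19.
- M: BR = Z, leader payoff 16.
- B: BR = W, leader payoff 14.
Among 19, 16, 14, the best is 19 at T. Subgame-perfect outcome: (T, W) with payoffs (19, 19).
Now find the simultaneous Nash equilibrium.
Row's best replies: W→T; X→T; Y→B; Z→B.
Player 2's best replies: T→W; M→Z; B→W.
Only (T, W) has each player best-responding; Nash payoffs (19, 19).
Sequential outcome (T, W) coincides with the Nash profile (T, W).

yes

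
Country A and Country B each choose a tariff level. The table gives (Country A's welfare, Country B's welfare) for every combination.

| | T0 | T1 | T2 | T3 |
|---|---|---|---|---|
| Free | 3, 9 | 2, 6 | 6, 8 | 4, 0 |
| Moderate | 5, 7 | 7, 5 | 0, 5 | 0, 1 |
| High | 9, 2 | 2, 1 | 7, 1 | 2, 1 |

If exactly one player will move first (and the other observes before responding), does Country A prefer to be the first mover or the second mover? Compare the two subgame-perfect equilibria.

first

If Country A leads: Country B's best replies are Free→T0, Moderate→T0, High→T0; Country A's induced payoffs 3, 5, 9; outcome (High, T0), payoffs (9, 2).
If Country B leads: Country A's best replies are T0→High, T1→Moderate, T2→High, T3→Free; Country B's induced payoffs 2, 5, 1, 0; outcome (Moderate, T1), payoffs (7, 5).
Country A gets 9 moving first and 7 moving second, so Country A prefers to move first.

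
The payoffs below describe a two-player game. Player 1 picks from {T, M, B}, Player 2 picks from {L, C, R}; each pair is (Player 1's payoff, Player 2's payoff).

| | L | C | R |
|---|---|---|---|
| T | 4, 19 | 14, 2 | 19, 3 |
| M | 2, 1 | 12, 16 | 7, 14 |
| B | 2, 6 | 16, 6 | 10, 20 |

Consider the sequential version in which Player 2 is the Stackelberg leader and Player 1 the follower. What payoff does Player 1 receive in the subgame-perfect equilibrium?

4

Player 1 best-responds to each possible Player 2 move:
- L: Player 1 compares 4, 2, 2 and picks T; Player 2 would get 19.
- C: Player 1 compares 14, 12, 16 and picks B; Player 2 would get 6.
- R: Player 1 compares 19, 7, 10 and picks T; Player 2 would get 3.
Among 19, 6, 3, the best is 19 at L. Subgame-perfect outcome: (T, L) with payoffs (4, 19).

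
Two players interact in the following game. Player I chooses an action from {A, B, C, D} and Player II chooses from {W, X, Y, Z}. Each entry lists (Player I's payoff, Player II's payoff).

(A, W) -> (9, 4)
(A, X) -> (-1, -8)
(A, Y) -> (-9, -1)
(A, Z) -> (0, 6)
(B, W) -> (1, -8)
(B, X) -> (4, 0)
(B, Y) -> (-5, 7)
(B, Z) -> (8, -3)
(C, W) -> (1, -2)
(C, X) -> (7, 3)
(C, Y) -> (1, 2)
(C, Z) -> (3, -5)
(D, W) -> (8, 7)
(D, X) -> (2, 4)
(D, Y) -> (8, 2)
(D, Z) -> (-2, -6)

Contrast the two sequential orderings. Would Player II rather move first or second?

If Player I leads: Player II's best replies are A→Z, B→Y, C→X, D→W; Player I's induced payoffs 0, -5, 7, 8; outcome (D, W), payoffs (8, 7).
If Player II leads: Player I's best replies are W→A, X→C, Y→D, Z→B; Player II's induced payoffs 4, 3, 2, -3; outcome (A, W), payoffs (9, 4).
Player II gets 4 moving first and 7 moving second, so Player II prefers to move second.

second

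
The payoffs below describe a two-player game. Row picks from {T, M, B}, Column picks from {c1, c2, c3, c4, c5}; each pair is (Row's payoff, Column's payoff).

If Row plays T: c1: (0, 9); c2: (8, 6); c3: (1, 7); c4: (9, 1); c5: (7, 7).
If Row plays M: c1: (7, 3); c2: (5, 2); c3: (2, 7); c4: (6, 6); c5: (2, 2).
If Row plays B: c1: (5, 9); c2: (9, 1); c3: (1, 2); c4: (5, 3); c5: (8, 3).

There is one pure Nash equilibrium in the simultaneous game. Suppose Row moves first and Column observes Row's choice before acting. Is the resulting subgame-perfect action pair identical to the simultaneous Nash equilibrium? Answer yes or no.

no

Backward induction with Row moving first.
- T: BR = c1, leader payoff 0.
- M: BR = c3, leader payoff 2.
- B: BR = c1, leader payoff 5.
Maximizing over 0, 2, 5, Row chooses B. Subgame-perfect outcome: (B, c1) with payoffs (5, 9).
For the simultaneous game, intersect best replies.
Row's best replies: c1→M; c2→B; c3→M; c4→T; c5→B.
Column's best replies: T→c1; M→c3; B→c1.
The unique mutual best reply is (M, c3), giving (2, 7).
Sequential outcome (B, c1) differs from the Nash profile (M, c3).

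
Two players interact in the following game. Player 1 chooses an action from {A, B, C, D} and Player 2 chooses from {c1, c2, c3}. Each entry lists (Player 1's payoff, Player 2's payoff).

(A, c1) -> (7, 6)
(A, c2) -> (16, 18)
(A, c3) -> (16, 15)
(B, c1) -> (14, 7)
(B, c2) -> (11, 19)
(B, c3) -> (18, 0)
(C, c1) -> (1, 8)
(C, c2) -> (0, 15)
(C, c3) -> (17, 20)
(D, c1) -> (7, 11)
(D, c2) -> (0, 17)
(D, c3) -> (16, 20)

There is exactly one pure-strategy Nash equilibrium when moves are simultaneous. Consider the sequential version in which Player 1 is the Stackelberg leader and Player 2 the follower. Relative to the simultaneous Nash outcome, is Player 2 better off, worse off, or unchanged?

better off

Solve by backward induction (Player 1 leads).
- A → Player 2 plays c2 (best of 6, 18, 15); Player 1 gets 16.
- B → Player 2 plays c2 (best of 7, 19, 0); Player 1 gets 11.
- C → Player 2 plays c3 (best of 8, 15, 20); Player 1 gets 17.
- D → Player 2 plays c3 (best of 11, 17, 20); Player 1 gets 16.
Among 16, 11, 17, 16, the best is 17 at C. Subgame-perfect outcome: (C, c3) with payoffs (17, 20).
For the simultaneous game, intersect best replies.
Player 1's best replies: c1→B; c2→A; c3→B.
Player 2's best replies: A→c2; B→c2; C→c3; D→c3.
Only (A, c2) has each player best-responding; Nash payoffs (16, 18).
Player 2 earns 20 sequentially versus 18 at the Nash outcome: better off.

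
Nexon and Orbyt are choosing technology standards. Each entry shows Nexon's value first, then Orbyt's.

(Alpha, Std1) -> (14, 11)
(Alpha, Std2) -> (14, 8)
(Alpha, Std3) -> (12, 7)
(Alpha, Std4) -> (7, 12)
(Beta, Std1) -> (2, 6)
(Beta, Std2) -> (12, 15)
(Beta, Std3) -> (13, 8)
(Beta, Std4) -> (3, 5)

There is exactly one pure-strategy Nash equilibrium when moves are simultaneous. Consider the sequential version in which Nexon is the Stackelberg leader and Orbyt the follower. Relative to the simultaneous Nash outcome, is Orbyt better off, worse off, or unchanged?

Solve by backward induction (Nexon leads).
- Alpha: Orbyt compares 11, 8, 7, 12 and picks Std4; Nexon would get 7.
- Beta: Orbyt compares 6, 15, 8, 5 and picks Std2; Nexon would get 12.
Among 7, 12, the best is 12 at Beta. Subgame-perfect outcome: (Beta, Std2) with payoffs (12, 15).
Under simultaneous play:
Nexon's best replies: Std1→Alpha; Std2→Alpha; Std3→Beta; Std4→Alpha.
Orbyt's best replies: Alpha→Std4; Beta→Std2.
The unique mutual best reply is (Alpha, Std4), giving (7, 12).
Orbyt earns 15 sequentially versus 12 at the Nash outcome: better off.

better off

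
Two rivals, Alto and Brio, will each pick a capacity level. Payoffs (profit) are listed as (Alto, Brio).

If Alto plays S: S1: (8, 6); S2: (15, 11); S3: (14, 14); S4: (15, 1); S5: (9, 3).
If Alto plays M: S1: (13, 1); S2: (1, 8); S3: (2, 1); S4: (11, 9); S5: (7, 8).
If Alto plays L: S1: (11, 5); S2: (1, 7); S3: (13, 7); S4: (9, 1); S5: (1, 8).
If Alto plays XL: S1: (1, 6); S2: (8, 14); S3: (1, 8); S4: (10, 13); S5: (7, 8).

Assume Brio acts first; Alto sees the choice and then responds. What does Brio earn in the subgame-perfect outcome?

Backward induction with Brio moving first.
- S1: BR = M, leader payoff 1.
- S2: BR = S, leader payoff 11.
- S3: BR = S, leader payoff 14.
- S4: BR = S, leader payoff 1.
- S5: BR = S, leader payoff 3.
Brio's induced payoffs are 1, 11, 14, 1, 3, so Brio commits to S3. Subgame-perfect outcome: (S, S3) with payoffs (14, 14).

14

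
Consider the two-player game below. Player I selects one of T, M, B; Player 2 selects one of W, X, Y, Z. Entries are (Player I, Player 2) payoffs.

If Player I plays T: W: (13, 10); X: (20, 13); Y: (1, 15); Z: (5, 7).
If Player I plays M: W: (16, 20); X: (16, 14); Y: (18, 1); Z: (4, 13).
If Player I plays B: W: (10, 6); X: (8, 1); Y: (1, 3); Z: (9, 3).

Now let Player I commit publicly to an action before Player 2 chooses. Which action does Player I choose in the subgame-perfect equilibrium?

M

Work backward from Player 2's decision.
- T: BR = Y, leader payoff 1.
- M: BR = W, leader payoff 16.
- B: BR = W, leader payoff 10.
Player I's induced payoffs are 1, 16, 10, so Player I commits to M. Subgame-perfect outcome: (M, W) with payoffs (16, 20).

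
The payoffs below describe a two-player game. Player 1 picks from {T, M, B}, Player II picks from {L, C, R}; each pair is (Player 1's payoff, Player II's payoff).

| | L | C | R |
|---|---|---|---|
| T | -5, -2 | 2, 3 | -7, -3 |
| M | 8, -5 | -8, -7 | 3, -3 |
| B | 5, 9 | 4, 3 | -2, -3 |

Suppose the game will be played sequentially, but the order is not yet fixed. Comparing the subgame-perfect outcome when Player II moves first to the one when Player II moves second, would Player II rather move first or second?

second

If Player 1 leads: Player II's best replies are T→C, M→R, B→L; Player 1's induced payoffs 2, 3, 5; outcome (B, L), payoffs (5, 9).
If Player II leads: Player 1's best replies are L→M, C→B, R→M; Player II's induced payoffs -5, 3, -3; outcome (B, C), payoffs (4, 3).
Player II gets 3 moving first and 9 moving second, so Player II prefers to move second.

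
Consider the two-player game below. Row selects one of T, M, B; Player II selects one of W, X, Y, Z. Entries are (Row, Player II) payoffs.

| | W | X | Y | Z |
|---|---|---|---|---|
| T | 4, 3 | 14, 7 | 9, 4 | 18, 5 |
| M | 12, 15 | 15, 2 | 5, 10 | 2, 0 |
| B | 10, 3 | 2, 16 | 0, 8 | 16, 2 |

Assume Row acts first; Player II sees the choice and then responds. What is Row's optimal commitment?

Backward induction with Row moving first.
- T → Player II plays X (best of 3, 7, 4, 5); Row gets 14.
- M → Player II plays W (best of 15, 2, 10, 0); Row gets 12.
- B → Player II plays X (best of 3, 16, 8, 2); Row gets 2.
Among 14, 12, 2, the best is 14 at T. Subgame-perfect outcome: (T, X) with payoffs (14, 7).

T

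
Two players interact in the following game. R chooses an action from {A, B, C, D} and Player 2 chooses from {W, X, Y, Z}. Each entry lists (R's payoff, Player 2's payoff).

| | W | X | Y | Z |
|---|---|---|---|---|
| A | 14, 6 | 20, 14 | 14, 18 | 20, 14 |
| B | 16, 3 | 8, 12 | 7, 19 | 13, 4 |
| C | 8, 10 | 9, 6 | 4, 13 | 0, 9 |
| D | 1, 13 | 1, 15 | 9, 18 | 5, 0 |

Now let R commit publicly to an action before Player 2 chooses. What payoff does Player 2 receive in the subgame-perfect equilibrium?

Solve by backward induction (R leads).
- A: BR = Y, leader payoff 14.
- B: BR = Y, leader payoff 7.
- C: BR = Y, leader payoff 4.
- D: BR = Y, leader payoff 9.
R's induced payoffs are 14, 7, 4, 9, so R commits to A. Subgame-perfect outcome: (A, Y) with payoffs (14, 18).

18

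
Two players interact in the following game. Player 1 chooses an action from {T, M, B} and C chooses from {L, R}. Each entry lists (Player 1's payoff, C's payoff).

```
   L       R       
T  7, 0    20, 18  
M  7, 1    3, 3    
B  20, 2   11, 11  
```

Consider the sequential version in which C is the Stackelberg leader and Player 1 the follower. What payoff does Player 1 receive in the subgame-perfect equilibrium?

20

Work backward from Player 1's decision.
- L: Player 1 compares 7, 7, 20 and picks B; C would get 2.
- R: Player 1 compares 20, 3, 11 and picks T; C would get 18.
Among 2, 18, the best is 18 at R. Subgame-perfect outcome: (T, R) with payoffs (20, 18).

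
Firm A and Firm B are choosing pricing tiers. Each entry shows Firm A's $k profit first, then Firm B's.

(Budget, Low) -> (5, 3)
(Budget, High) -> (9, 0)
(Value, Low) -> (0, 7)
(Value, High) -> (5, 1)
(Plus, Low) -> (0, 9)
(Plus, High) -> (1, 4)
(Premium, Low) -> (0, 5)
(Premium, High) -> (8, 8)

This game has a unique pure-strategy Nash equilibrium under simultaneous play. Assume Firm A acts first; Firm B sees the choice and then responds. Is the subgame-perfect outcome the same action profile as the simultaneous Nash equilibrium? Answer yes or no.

Backward induction with Firm A moving first.
- Budget: BR = Low, leader payoff 5.
- Value: BR = Low, leader payoff 0.
- Plus: BR = Low, leader payoff 0.
- Premium: BR = High, leader payoff 8.
Among 5, 0, 0, 8, the best is 8 at Premium. Subgame-perfect outcome: (Premium, High) with payoffs (8, 8).
Under simultaneous play:
Firm A's best replies: Low→Budget; High→Budget.
Firm B's best replies: Budget→Low; Value→Low; Plus→Low; Premium→High.
Only (Budget, Low) has each player best-responding; Nash payoffs (5, 3).
Sequential outcome (Premium, High) differs from the Nash profile (Budget, Low).

no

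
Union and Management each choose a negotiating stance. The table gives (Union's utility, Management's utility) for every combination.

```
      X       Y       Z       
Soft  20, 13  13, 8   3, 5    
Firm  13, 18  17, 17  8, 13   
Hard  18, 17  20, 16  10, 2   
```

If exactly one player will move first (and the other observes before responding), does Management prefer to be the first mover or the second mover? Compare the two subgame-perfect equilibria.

first

If Union leads: Management's best replies are Soft→X, Firm→X, Hard→X; Union's induced payoffs 20, 13, 18; outcome (Soft, X), payoffs (20, 13).
If Management leads: Union's best replies are X→Soft, Y→Hard, Z→Hard; Management's induced payoffs 13, 16, 2; outcome (Hard, Y), payoffs (20, 16).
Management gets 16 moving first and 13 moving second, so Management prefers to move first.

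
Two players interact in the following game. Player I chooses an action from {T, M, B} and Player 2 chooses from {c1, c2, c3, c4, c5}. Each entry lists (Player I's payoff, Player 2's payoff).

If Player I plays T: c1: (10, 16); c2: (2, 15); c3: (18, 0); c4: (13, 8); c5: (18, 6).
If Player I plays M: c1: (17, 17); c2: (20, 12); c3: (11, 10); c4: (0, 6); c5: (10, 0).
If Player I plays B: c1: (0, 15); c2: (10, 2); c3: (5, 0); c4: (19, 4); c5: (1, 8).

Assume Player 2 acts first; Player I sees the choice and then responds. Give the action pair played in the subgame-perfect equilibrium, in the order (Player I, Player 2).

(M, c1)

Backward induction with Player 2 moving first.
- c1: Player I compares 10, 17, 0 and picks M; Player 2 would get 17.
- c2: Player I compares 2, 20, 10 and picks M; Player 2 would get 12.
- c3: Player I compares 18, 11, 5 and picks T; Player 2 would get 0.
- c4: Player I compares 13, 0, 19 and picks B; Player 2 would get 4.
- c5: Player I compares 18, 10, 1 and picks T; Player 2 would get 6.
Among 17, 12, 0, 4, 6, the best is 17 at c1. Subgame-perfect outcome: (M, c1) with payoffs (17, 17).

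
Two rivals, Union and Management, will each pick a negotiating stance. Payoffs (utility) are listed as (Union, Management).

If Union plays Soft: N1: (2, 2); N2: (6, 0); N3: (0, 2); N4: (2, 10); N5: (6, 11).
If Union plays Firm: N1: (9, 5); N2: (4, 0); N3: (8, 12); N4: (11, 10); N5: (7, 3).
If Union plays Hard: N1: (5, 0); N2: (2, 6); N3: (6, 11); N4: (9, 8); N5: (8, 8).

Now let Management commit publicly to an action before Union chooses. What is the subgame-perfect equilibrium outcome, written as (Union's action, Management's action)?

Work backward from Union's decision.
- N1: Union compares 2, 9, 5 and picks Firm; Management would get 5.
- N2: Union compares 6, 4, 2 and picks Soft; Management would get 0.
- N3: Union compares 0, 8, 6 and picks Firm; Management would get 12.
- N4: Union compares 2, 11, 9 and picks Firm; Management would get 10.
- N5: Union compares 6, 7, 8 and picks Hard; Management would get 8.
Maximizing over 5, 0, 12, 10, 8, Management chooses N3. Subgame-perfect outcome: (Firm, N3) with payoffs (8, 12).

(Firm, N3)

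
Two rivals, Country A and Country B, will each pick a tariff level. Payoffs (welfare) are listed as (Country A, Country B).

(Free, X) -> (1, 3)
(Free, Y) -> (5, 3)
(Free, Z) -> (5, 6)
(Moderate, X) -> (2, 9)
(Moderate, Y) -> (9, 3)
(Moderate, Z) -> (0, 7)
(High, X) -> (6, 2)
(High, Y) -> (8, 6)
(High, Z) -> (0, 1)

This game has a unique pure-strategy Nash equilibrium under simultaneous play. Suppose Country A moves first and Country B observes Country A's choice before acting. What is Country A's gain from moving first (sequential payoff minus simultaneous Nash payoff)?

Work backward from Country B's decision.
- Free: BR = Z, leader payoff 5.
- Moderate: BR = X, leader payoff 2.
- High: BR = Y, leader payoff 8.
Among 5, 2, 8, the best is 8 at High. Subgame-perfect outcome: (High, Y) with payoffs (8, 6).
Now find the simultaneous Nash equilibrium.
Country A's best replies: X→High; Y→Moderate; Z→Free.
Country B's best replies: Free→Z; Moderate→X; High→Y.
The unique mutual best reply is (Free, Z), giving (5, 6).
Country A's commitment gain: 8 − 5 = 3.

3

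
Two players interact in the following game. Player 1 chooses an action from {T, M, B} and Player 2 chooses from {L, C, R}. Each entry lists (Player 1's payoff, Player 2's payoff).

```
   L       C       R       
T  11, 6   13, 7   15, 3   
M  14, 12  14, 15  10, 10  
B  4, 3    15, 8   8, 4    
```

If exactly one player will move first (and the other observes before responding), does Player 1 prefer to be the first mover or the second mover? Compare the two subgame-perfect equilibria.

If Player 1 leads: Player 2's best replies are T→C, M→C, B→C; Player 1's induced payoffs 13, 14, 15; outcome (B, C), payoffs (15, 8).
If Player 2 leads: Player 1's best replies are L→M, C→B, R→T; Player 2's induced payoffs 12, 8, 3; outcome (M, L), payoffs (14, 12).
Player 1 gets 15 moving first and 14 moving second, so Player 1 prefers to move first.

first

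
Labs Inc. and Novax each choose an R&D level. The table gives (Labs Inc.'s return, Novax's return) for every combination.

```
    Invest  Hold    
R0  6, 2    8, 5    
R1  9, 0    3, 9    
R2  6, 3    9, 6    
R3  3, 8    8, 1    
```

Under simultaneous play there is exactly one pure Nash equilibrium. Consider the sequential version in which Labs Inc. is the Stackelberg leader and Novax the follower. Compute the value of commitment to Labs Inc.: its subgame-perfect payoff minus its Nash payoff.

Work backward from Novax's decision.
- R0: BR = Hold, leader payoff 8.
- R1: BR = Hold, leader payoff 3.
- R2: BR = Hold, leader payoff 9.
- R3: BR = Invest, leader payoff 3.
Maximizing over 8, 3, 9, 3, Labs Inc. chooses R2. Subgame-perfect outcome: (R2, Hold) with payoffs (9, 6).
For the simultaneous game, intersect best replies.
Labs Inc.'s best replies: Invest→R1; Hold→R2.
Novax's best replies: R0→Hold; R1→Hold; R2→Hold; R3→Invest.
Only (R2, Hold) has each player best-responding; Nash payoffs (9, 6).
Labs Inc.'s commitment gain: 9 − 9 = 0.

0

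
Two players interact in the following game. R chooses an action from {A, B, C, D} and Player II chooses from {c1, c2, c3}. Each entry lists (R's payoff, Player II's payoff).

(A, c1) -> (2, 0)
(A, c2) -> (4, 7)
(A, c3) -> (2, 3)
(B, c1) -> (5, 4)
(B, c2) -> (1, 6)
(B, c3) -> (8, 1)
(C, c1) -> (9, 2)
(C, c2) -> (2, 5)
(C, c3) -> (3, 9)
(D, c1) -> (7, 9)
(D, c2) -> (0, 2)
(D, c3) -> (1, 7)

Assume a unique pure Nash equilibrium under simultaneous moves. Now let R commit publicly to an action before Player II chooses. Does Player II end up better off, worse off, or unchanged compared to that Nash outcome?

Solve by backward induction (R leads).
- A → Player II plays c2 (best of 0, 7, 3); R gets 4.
- B → Player II plays c2 (best of 4, 6, 1); R gets 1.
- C → Player II plays c3 (best of 2, 5, 9); R gets 3.
- D → Player II plays c1 (best of 9, 2, 7); R gets 7.
Maximizing over 4, 1, 3, 7, R chooses D. Subgame-perfect outcome: (D, c1) with payoffs (7, 9).
Now find the simultaneous Nash equilibrium.
R's best replies: c1→C; c2→A; c3→B.
Player II's best replies: A→c2; B→c2; C→c3; D→c1.
Only (A, c2) has each player best-responding; Nash payoffs (4, 7).
Player II earns 9 sequentially versus 7 at the Nash outcome: better off.

better off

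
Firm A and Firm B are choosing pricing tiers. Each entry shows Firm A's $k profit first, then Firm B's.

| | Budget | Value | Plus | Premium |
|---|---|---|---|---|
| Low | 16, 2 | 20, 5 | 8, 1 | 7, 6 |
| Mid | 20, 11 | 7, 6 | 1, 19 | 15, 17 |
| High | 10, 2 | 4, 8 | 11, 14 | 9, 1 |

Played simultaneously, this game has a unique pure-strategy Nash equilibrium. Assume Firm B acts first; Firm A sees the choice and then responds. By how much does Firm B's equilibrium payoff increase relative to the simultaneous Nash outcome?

3

Backward induction with Firm B moving first.
- Budget: BR = Mid, leader payoff 11.
- Value: BR = Low, leader payoff 5.
- Plus: BR = High, leader payoff 14.
- Premium: BR = Mid, leader payoff 17.
Among 11, 5, 14, 17, the best is 17 at Premium. Subgame-perfect outcome: (Mid, Premium) with payoffs (15, 17).
Now find the simultaneous Nash equilibrium.
Firm A's best replies: Budget→Mid; Value→Low; Plus→High; Premium→Mid.
Firm B's best replies: Low→Premium; Mid→Plus; High→Plus.
Only (High, Plus) has each player best-responding; Nash payoffs (11, 14).
Firm B's commitment gain: 17 − 14 = 3.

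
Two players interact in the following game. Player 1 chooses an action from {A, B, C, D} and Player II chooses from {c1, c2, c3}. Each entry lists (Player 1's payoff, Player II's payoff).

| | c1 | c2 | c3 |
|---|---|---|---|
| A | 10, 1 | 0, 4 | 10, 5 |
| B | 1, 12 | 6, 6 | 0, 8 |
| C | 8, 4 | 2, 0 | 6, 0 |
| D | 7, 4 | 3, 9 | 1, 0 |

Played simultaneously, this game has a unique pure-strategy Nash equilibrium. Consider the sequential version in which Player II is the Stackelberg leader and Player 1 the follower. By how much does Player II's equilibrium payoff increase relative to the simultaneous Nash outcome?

Backward induction with Player II moving first.
- c1: BR = A, leader payoff 1.
- c2: BR = B, leader payoff 6.
- c3: BR = A, leader payoff 5.
Maximizing over 1, 6, 5, Player II chooses c2. Subgame-perfect outcome: (B, c2) with payoffs (6, 6).
Now find the simultaneous Nash equilibrium.
Player 1's best replies: c1→A; c2→B; c3→A.
Player II's best replies: A→c3; B→c1; C→c1; D→c2.
Only (A, c3) has each player best-responding; Nash payoffs (10, 5).
Player II's commitment gain: 6 − 5 = 1.

1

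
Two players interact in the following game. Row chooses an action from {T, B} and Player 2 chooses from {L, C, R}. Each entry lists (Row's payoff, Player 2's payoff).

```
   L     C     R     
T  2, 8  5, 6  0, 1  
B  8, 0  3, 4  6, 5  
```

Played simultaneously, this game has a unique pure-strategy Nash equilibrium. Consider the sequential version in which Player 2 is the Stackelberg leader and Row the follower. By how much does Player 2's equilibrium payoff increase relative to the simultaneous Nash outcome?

1

Row best-responds to each possible Player 2 move:
- L → Row plays B (best of 2, 8); Player 2 gets 0.
- C → Row plays T (best of 5, 3); Player 2 gets 6.
- R → Row plays B (best of 0, 6); Player 2 gets 5.
Maximizing over 0, 6, 5, Player 2 chooses C. Subgame-perfect outcome: (T, C) with payoffs (5, 6).
Now find the simultaneous Nash equilibrium.
Row's best replies: L→B; C→T; R→B.
Player 2's best replies: T→L; B→R.
Only (B, R) has each player best-responding; Nash payoffs (6, 5).
Player 2's commitment gain: 6 − 5 = 1.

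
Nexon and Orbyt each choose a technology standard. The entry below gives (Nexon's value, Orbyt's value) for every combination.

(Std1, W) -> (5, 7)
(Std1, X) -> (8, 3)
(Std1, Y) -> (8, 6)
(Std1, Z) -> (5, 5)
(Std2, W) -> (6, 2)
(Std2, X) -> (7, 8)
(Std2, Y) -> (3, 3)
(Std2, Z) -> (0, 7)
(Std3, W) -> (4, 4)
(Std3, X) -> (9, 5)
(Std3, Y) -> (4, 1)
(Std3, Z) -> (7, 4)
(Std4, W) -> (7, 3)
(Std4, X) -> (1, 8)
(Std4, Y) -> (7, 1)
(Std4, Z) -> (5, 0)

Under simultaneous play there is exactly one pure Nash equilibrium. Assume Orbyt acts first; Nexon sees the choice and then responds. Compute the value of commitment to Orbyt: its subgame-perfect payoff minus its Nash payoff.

1

Work backward from Nexon's decision.
- W: Nexon compares 5, 6, 4, 7 and picks Std4; Orbyt would get 3.
- X: Nexon compares 8, 7, 9, 1 and picks Std3; Orbyt would get 5.
- Y: Nexon compares 8, 3, 4, 7 and picks Std1; Orbyt would get 6.
- Z: Nexon compares 5, 0, 7, 5 and picks Std3; Orbyt would get 4.
Maximizing over 3, 5, 6, 4, Orbyt chooses Y. Subgame-perfect outcome: (Std1, Y) with payoffs (8, 6).
Under simultaneous play:
Nexon's best replies: W→Std4; X→Std3; Y→Std1; Z→Std3.
Orbyt's best replies: Std1→W; Std2→X; Std3→X; Std4→X.
The unique mutual best reply is (Std3, X), giving (9, 5).
Orbyt's commitment gain: 6 − 5 = 1.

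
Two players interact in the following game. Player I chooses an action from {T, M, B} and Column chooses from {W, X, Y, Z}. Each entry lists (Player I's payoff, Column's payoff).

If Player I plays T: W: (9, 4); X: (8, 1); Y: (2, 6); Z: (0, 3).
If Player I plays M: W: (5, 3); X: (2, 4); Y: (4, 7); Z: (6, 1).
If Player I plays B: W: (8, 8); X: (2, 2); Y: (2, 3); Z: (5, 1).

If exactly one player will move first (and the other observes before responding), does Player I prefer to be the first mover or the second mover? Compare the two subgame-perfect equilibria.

first

If Player I leads: Column's best replies are T→Y, M→Y, B→W; Player I's induced payoffs 2, 4, 8; outcome (B, W), payoffs (8, 8).
If Column leads: Player I's best replies are W→T, X→T, Y→M, Z→M; Column's induced payoffs 4, 1, 7, 1; outcome (M, Y), payoffs (4, 7).
Player I gets 8 moving first and 4 moving second, so Player I prefers to move first.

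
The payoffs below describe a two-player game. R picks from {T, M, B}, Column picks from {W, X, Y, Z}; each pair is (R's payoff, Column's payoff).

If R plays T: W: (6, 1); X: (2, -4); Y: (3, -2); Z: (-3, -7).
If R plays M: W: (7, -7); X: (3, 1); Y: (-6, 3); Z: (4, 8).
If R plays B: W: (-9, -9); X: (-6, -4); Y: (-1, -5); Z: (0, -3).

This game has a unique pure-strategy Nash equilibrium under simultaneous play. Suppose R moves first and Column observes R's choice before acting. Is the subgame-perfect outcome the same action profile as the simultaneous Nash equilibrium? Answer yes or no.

no

Backward induction with R moving first.
- T: Column compares 1, -4, -2, -7 and picks W; R would get 6.
- M: Column compares -7, 1, 3, 8 and picks Z; R would get 4.
- B: Column compares -9, -4, -5, -3 and picks Z; R would get 0.
Among 6, 4, 0, the best is 6 at T. Subgame-perfect outcome: (T, W) with payoffs (6, 1).
Now find the simultaneous Nash equilibrium.
R's best replies: W→M; X→M; Y→T; Z→M.
Column's best replies: T→W; M→Z; B→Z.
The unique mutual best reply is (M, Z), giving (4, 8).
Sequential outcome (T, W) differs from the Nash profile (M, Z).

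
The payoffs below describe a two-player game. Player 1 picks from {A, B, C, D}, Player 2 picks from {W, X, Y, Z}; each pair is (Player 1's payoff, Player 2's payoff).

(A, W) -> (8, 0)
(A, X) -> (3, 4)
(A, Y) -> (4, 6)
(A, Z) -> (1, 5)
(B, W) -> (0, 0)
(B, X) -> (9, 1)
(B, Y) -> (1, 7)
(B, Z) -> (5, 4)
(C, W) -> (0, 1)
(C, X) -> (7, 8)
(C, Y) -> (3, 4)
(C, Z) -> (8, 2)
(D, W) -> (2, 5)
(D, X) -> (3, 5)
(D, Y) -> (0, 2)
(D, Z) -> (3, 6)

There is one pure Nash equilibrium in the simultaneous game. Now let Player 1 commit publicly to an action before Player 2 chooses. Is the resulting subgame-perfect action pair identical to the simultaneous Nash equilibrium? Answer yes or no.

no

Work backward from Player 2's decision.
- A: BR = Y, leader payoff 4.
- B: BR = Y, leader payoff 1.
- C: BR = X, leader payoff 7.
- D: BR = Z, leader payoff 3.
Maximizing over 4, 1, 7, 3, Player 1 chooses C. Subgame-perfect outcome: (C, X) with payoffs (7, 8).
For the simultaneous game, intersect best replies.
Player 1's best replies: W→A; X→B; Y→A; Z→C.
Player 2's best replies: A→Y; B→Y; C→X; D→Z.
The unique mutual best reply is (A, Y), giving (4, 6).
Sequential outcome (C, X) differs from the Nash profile (A, Y).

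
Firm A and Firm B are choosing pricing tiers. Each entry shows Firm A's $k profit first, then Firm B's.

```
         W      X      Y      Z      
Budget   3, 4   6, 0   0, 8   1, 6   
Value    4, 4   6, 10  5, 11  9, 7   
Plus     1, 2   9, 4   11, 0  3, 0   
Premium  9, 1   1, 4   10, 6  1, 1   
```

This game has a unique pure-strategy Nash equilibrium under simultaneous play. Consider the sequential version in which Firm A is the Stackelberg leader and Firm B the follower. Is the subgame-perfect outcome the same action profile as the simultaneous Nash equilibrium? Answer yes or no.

no

Backward induction with Firm A moving first.
- Budget → Firm B plays Y (best of 4, 0, 8, 6); Firm A gets 0.
- Value → Firm B plays Y (best of 4, 10, 11, 7); Firm A gets 5.
- Plus → Firm B plays X (best of 2, 4, 0, 0); Firm A gets 9.
- Premium → Firm B plays Y (best of 1, 4, 6, 1); Firm A gets 10.
Maximizing over 0, 5, 9, 10, Firm A chooses Premium. Subgame-perfect outcome: (Premium, Y) with payoffs (10, 6).
Under simultaneous play:
Firm A's best replies: W→Premium; X→Plus; Y→Plus; Z→Value.
Firm B's best replies: Budget→Y; Value→Y; Plus→X; Premium→Y.
The unique mutual best reply is (Plus, X), giving (9, 4).
Sequential outcome (Premium, Y) differs from the Nash profile (Plus, X).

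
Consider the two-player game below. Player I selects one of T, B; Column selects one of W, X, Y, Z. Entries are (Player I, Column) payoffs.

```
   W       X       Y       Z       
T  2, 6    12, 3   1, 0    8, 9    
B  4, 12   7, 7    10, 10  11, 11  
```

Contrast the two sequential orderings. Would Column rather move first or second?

If Player I leads: Column's best replies are T→Z, B→W; Player I's induced payoffs 8, 4; outcome (T, Z), payoffs (8, 9).
If Column leads: Player I's best replies are W→B, X→T, Y→B, Z→B; Column's induced payoffs 12, 3, 10, 11; outcome (B, W), payoffs (4, 12).
Column gets 12 moving first and 9 moving second, so Column prefers to move first.

first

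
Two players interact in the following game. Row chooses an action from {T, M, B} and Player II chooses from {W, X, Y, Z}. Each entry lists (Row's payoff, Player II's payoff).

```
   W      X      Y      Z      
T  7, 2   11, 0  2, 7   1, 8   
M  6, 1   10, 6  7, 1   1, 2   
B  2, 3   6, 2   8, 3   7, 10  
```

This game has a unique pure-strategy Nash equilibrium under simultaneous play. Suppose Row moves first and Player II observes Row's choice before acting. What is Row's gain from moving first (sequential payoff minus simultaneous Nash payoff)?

Work backward from Player II's decision.
- T: BR = Z, leader payoff 1.
- M: BR = X, leader payoff 10.
- B: BR = Z, leader payoff 7.
Among 1, 10, 7, the best is 10 at M. Subgame-perfect outcome: (M, X) with payoffs (10, 6).
Now find the simultaneous Nash equilibrium.
Row's best replies: W→T; X→T; Y→B; Z→B.
Player II's best replies: T→Z; M→X; B→Z.
Only (B, Z) has each player best-responding; Nash payoffs (7, 10).
Row's commitment gain: 10 − 7 = 3.

3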